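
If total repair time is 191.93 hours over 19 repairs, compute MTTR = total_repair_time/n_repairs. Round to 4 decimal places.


total_repair_time = 191.93
n_repairs = 19
MTTR = 191.93 / 19
MTTR = 10.1016

10.1016


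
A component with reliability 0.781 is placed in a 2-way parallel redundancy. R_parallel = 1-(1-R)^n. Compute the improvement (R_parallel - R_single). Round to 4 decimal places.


R_single = 0.781, n = 2
1 - R_single = 0.219
(1 - R_single)^n = 0.219^2 = 0.048
R_parallel = 1 - 0.048 = 0.952
Improvement = 0.952 - 0.781
Improvement = 0.171

0.171


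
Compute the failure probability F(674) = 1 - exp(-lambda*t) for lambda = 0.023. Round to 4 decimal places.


lambda = 0.023, t = 674
lambda * t = 15.502
exp(-15.502) = 0.0
F(t) = 1 - 0.0
F(t) = 1.0

1.0


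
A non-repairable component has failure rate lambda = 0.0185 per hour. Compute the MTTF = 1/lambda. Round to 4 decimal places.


lambda = 0.0185
MTTF = 1 / 0.0185
MTTF = 54.0541

54.0541


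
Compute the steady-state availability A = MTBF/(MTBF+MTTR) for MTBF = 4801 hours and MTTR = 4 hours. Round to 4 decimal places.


MTBF = 4801
MTTR = 4
MTBF + MTTR = 4805
A = 4801 / 4805
A = 0.9992

0.9992


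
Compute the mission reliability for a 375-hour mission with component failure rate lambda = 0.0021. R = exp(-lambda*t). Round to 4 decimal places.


lambda = 0.0021
mission_time = 375
lambda * t = 0.0021 * 375 = 0.7875
R = exp(-0.7875)
R = 0.455

0.455


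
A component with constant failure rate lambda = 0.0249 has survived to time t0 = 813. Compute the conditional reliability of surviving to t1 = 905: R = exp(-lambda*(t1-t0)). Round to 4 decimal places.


lambda = 0.0249
t0 = 813, t1 = 905
t1 - t0 = 92
lambda * (t1-t0) = 0.0249 * 92 = 2.2908
R = exp(-2.2908)
R = 0.1012

0.1012


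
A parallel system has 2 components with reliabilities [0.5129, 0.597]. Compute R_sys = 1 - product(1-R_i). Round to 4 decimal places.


Components: [0.5129, 0.597]
(1 - 0.5129) = 0.4871, running product = 0.4871
(1 - 0.597) = 0.403, running product = 0.1963
Product of (1-R_i) = 0.1963
R_sys = 1 - 0.1963 = 0.8037

0.8037


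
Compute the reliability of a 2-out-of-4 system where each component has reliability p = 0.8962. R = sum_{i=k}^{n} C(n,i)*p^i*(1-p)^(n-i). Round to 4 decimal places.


k = 2, n = 4, p = 0.8962
i=2: C(4,2)=6 * 0.8962^2 * 0.1038^2 = 0.0519
i=3: C(4,3)=4 * 0.8962^3 * 0.1038^1 = 0.2989
i=4: C(4,4)=1 * 0.8962^4 * 0.1038^0 = 0.6451
R = sum of terms = 0.9959

0.9959


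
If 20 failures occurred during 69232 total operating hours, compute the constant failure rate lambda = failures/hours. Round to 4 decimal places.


failures = 20
total_hours = 69232
lambda = 20 / 69232
lambda = 0.0003

0.0003


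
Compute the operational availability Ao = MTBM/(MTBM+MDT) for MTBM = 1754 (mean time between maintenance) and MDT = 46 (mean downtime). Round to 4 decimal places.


MTBM = 1754
MDT = 46
MTBM + MDT = 1800
Ao = 1754 / 1800
Ao = 0.9744

0.9744


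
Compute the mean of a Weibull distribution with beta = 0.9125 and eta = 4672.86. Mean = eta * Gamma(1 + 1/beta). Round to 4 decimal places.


beta = 0.9125, eta = 4672.86
1/beta = 1.0959
1 + 1/beta = 2.0959
Gamma(2.0959) = 1.0444
Mean = 4672.86 * 1.0444
Mean = 4880.3632

4880.3632


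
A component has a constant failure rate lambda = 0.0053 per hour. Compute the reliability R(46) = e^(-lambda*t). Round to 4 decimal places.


lambda = 0.0053
t = 46
lambda * t = 0.2438
R(t) = e^(-0.2438)
R(t) = 0.7836

0.7836


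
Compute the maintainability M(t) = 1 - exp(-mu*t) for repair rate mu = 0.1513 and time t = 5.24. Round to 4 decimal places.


mu = 0.1513, t = 5.24
mu * t = 0.1513 * 5.24 = 0.7928
exp(-0.7928) = 0.4526
M(t) = 1 - 0.4526
M(t) = 0.5474

0.5474


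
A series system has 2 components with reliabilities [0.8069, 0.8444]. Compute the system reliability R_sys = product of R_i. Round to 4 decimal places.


Components: [0.8069, 0.8444]
After component 1 (R=0.8069): product = 0.8069
After component 2 (R=0.8444): product = 0.6813
R_sys = 0.6813

0.6813


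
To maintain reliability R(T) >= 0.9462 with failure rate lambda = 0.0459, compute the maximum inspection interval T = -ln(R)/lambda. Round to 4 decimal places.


R_target = 0.9462
lambda = 0.0459
-ln(0.9462) = 0.0553
T = 0.0553 / 0.0459
T = 1.2048

1.2048


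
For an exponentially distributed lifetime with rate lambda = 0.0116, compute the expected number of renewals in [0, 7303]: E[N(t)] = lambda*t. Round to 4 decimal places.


lambda = 0.0116
t = 7303
E[N(t)] = lambda * t
E[N(t)] = 0.0116 * 7303
E[N(t)] = 84.7148

84.7148


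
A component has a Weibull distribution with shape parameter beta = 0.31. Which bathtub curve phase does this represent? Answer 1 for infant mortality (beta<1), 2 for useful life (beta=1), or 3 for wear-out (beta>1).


beta = 0.31
Compare beta to 1:
beta < 1 => infant mortality (phase 1)
beta = 1 => useful life (phase 2)
beta > 1 => wear-out (phase 3)
Since beta = 0.31, this is infant mortality (decreasing failure rate)
Phase = 1

1


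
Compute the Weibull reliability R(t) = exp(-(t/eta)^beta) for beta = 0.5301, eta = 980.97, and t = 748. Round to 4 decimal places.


beta = 0.5301, eta = 980.97, t = 748
t/eta = 748 / 980.97 = 0.7625
(t/eta)^beta = 0.7625^0.5301 = 0.8661
R(t) = exp(-0.8661)
R(t) = 0.4206

0.4206


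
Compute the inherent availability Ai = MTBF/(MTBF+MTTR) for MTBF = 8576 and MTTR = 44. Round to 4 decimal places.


MTBF = 8576
MTTR = 44
MTBF + MTTR = 8620
Ai = 8576 / 8620
Ai = 0.9949

0.9949


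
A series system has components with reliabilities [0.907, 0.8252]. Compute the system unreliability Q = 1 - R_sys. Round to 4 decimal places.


Components: [0.907, 0.8252]
After component 1: product = 0.907
After component 2: product = 0.7485
R_sys = 0.7485
Q = 1 - 0.7485 = 0.2515

0.2515


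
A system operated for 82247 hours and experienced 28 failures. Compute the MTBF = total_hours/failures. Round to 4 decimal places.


total_hours = 82247
failures = 28
MTBF = 82247 / 28
MTBF = 2937.3929

2937.3929


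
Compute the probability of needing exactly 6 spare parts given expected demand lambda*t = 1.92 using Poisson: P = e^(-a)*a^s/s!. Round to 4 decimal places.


a = 1.92, s = 6
e^(-a) = e^(-1.92) = 0.1466
a^s = 1.92^6 = 50.0965
s! = 720
P = 0.1466 * 50.0965 / 720
P = 0.0102

0.0102


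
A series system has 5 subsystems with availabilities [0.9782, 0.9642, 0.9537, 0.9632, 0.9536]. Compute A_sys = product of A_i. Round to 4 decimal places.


Subsystems: [0.9782, 0.9642, 0.9537, 0.9632, 0.9536]
After subsystem 1 (A=0.9782): product = 0.9782
After subsystem 2 (A=0.9642): product = 0.9432
After subsystem 3 (A=0.9537): product = 0.8995
After subsystem 4 (A=0.9632): product = 0.8664
After subsystem 5 (A=0.9536): product = 0.8262
A_sys = 0.8262

0.8262


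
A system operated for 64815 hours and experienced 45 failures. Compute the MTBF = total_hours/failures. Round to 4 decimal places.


total_hours = 64815
failures = 45
MTBF = 64815 / 45
MTBF = 1440.3333

1440.3333


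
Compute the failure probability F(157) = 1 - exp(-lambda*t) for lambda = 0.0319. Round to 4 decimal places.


lambda = 0.0319, t = 157
lambda * t = 5.0083
exp(-5.0083) = 0.0067
F(t) = 1 - 0.0067
F(t) = 0.9933

0.9933


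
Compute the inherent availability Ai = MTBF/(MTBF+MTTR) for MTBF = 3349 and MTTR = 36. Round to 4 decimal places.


MTBF = 3349
MTTR = 36
MTBF + MTTR = 3385
Ai = 3349 / 3385
Ai = 0.9894

0.9894


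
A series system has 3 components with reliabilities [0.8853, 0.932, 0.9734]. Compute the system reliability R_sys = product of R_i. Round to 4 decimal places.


Components: [0.8853, 0.932, 0.9734]
After component 1 (R=0.8853): product = 0.8853
After component 2 (R=0.932): product = 0.8251
After component 3 (R=0.9734): product = 0.8032
R_sys = 0.8032

0.8032


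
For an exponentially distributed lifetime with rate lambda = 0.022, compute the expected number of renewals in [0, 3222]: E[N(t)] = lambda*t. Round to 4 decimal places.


lambda = 0.022
t = 3222
E[N(t)] = lambda * t
E[N(t)] = 0.022 * 3222
E[N(t)] = 70.884

70.884


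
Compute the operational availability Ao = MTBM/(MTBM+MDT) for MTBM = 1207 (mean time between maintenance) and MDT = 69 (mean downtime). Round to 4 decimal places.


MTBM = 1207
MDT = 69
MTBM + MDT = 1276
Ao = 1207 / 1276
Ao = 0.9459

0.9459


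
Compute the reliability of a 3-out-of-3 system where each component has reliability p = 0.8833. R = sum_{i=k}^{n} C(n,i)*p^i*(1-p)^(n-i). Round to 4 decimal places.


k = 3, n = 3, p = 0.8833
i=3: C(3,3)=1 * 0.8833^3 * 0.1167^0 = 0.6892
R = sum of terms = 0.6892

0.6892


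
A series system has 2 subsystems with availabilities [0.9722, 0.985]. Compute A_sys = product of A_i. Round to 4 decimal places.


Subsystems: [0.9722, 0.985]
After subsystem 1 (A=0.9722): product = 0.9722
After subsystem 2 (A=0.985): product = 0.9576
A_sys = 0.9576

0.9576


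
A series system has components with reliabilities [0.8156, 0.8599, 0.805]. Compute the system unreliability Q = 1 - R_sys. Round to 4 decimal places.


Components: [0.8156, 0.8599, 0.805]
After component 1: product = 0.8156
After component 2: product = 0.7013
After component 3: product = 0.5646
R_sys = 0.5646
Q = 1 - 0.5646 = 0.4354

0.4354


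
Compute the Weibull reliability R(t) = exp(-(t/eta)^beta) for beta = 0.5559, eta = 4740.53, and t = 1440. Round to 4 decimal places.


beta = 0.5559, eta = 4740.53, t = 1440
t/eta = 1440 / 4740.53 = 0.3038
(t/eta)^beta = 0.3038^0.5559 = 0.5156
R(t) = exp(-0.5156)
R(t) = 0.5971

0.5971


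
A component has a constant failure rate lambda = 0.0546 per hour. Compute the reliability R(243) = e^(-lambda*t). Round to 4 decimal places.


lambda = 0.0546
t = 243
lambda * t = 13.2678
R(t) = e^(-13.2678)
R(t) = 0.0

0.0


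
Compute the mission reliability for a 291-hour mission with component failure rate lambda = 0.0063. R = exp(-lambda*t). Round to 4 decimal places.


lambda = 0.0063
mission_time = 291
lambda * t = 0.0063 * 291 = 1.8333
R = exp(-1.8333)
R = 0.1599

0.1599


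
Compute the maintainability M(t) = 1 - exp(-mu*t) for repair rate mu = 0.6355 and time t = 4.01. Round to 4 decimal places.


mu = 0.6355, t = 4.01
mu * t = 0.6355 * 4.01 = 2.5484
exp(-2.5484) = 0.0782
M(t) = 1 - 0.0782
M(t) = 0.9218

0.9218


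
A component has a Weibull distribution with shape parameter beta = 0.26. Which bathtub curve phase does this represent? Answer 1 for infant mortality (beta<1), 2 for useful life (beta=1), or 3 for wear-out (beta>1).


beta = 0.26
Compare beta to 1:
beta < 1 => infant mortality (phase 1)
beta = 1 => useful life (phase 2)
beta > 1 => wear-out (phase 3)
Since beta = 0.26, this is infant mortality (decreasing failure rate)
Phase = 1

1


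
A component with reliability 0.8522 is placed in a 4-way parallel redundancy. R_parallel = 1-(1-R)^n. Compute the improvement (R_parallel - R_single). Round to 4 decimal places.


R_single = 0.8522, n = 4
1 - R_single = 0.1478
(1 - R_single)^n = 0.1478^4 = 0.0005
R_parallel = 1 - 0.0005 = 0.9995
Improvement = 0.9995 - 0.8522
Improvement = 0.1473

0.1473


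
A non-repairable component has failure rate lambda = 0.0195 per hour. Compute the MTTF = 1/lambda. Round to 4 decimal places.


lambda = 0.0195
MTTF = 1 / 0.0195
MTTF = 51.2821

51.2821


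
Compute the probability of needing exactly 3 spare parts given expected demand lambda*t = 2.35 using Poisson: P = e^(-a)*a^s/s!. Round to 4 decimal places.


a = 2.35, s = 3
e^(-a) = e^(-2.35) = 0.0954
a^s = 2.35^3 = 12.9779
s! = 6
P = 0.0954 * 12.9779 / 6
P = 0.2063

0.2063


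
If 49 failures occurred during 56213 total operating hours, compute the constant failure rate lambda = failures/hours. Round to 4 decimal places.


failures = 49
total_hours = 56213
lambda = 49 / 56213
lambda = 0.0009

0.0009


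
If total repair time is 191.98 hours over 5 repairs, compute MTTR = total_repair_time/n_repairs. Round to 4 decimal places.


total_repair_time = 191.98
n_repairs = 5
MTTR = 191.98 / 5
MTTR = 38.396

38.396


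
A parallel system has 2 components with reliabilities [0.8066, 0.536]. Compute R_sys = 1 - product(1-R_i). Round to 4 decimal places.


Components: [0.8066, 0.536]
(1 - 0.8066) = 0.1934, running product = 0.1934
(1 - 0.536) = 0.464, running product = 0.0897
Product of (1-R_i) = 0.0897
R_sys = 1 - 0.0897 = 0.9103

0.9103


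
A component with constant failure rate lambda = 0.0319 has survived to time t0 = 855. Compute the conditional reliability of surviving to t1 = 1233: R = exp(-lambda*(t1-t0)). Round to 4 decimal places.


lambda = 0.0319
t0 = 855, t1 = 1233
t1 - t0 = 378
lambda * (t1-t0) = 0.0319 * 378 = 12.0582
R = exp(-12.0582)
R = 0.0

0.0


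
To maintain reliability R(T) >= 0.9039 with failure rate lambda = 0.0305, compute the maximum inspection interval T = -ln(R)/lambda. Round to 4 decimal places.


R_target = 0.9039
lambda = 0.0305
-ln(0.9039) = 0.101
T = 0.101 / 0.0305
T = 3.3127

3.3127


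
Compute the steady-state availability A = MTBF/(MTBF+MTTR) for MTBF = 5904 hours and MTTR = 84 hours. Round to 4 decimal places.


MTBF = 5904
MTTR = 84
MTBF + MTTR = 5988
A = 5904 / 5988
A = 0.986

0.986


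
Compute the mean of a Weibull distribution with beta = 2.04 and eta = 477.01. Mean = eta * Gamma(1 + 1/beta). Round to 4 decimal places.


beta = 2.04, eta = 477.01
1/beta = 0.4902
1 + 1/beta = 1.4902
Gamma(1.4902) = 0.8859
Mean = 477.01 * 0.8859
Mean = 422.6069

422.6069


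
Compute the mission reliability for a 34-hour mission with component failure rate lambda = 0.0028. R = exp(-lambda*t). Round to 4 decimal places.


lambda = 0.0028
mission_time = 34
lambda * t = 0.0028 * 34 = 0.0952
R = exp(-0.0952)
R = 0.9092

0.9092


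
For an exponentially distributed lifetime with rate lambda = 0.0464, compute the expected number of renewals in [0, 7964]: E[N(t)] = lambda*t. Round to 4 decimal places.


lambda = 0.0464
t = 7964
E[N(t)] = lambda * t
E[N(t)] = 0.0464 * 7964
E[N(t)] = 369.5296

369.5296


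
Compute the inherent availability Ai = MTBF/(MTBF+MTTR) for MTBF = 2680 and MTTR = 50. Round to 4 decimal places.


MTBF = 2680
MTTR = 50
MTBF + MTTR = 2730
Ai = 2680 / 2730
Ai = 0.9817

0.9817


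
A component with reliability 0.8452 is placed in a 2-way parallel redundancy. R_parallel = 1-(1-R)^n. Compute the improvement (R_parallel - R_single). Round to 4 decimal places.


R_single = 0.8452, n = 2
1 - R_single = 0.1548
(1 - R_single)^n = 0.1548^2 = 0.024
R_parallel = 1 - 0.024 = 0.976
Improvement = 0.976 - 0.8452
Improvement = 0.1308

0.1308


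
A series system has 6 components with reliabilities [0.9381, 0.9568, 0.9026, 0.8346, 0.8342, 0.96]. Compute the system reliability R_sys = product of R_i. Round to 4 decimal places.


Components: [0.9381, 0.9568, 0.9026, 0.8346, 0.8342, 0.96]
After component 1 (R=0.9381): product = 0.9381
After component 2 (R=0.9568): product = 0.8976
After component 3 (R=0.9026): product = 0.8102
After component 4 (R=0.8346): product = 0.6762
After component 5 (R=0.8342): product = 0.564
After component 6 (R=0.96): product = 0.5415
R_sys = 0.5415

0.5415


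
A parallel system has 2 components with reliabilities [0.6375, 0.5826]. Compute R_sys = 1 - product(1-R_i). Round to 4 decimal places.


Components: [0.6375, 0.5826]
(1 - 0.6375) = 0.3625, running product = 0.3625
(1 - 0.5826) = 0.4174, running product = 0.1513
Product of (1-R_i) = 0.1513
R_sys = 1 - 0.1513 = 0.8487

0.8487


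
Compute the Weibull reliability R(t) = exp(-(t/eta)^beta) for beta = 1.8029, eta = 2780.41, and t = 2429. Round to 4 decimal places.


beta = 1.8029, eta = 2780.41, t = 2429
t/eta = 2429 / 2780.41 = 0.8736
(t/eta)^beta = 0.8736^1.8029 = 0.7838
R(t) = exp(-0.7838)
R(t) = 0.4567

0.4567


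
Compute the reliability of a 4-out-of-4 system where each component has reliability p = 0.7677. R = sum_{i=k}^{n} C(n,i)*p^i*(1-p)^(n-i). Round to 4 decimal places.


k = 4, n = 4, p = 0.7677
i=4: C(4,4)=1 * 0.7677^4 * 0.2323^0 = 0.3473
R = sum of terms = 0.3473

0.3473


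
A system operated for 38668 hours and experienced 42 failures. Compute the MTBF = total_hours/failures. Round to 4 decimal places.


total_hours = 38668
failures = 42
MTBF = 38668 / 42
MTBF = 920.6667

920.6667


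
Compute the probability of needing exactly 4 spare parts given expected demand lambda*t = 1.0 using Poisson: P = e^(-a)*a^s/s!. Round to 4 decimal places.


a = 1.0, s = 4
e^(-a) = e^(-1.0) = 0.3679
a^s = 1.0^4 = 1.0
s! = 24
P = 0.3679 * 1.0 / 24
P = 0.0153

0.0153


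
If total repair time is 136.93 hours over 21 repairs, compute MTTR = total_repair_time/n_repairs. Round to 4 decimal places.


total_repair_time = 136.93
n_repairs = 21
MTTR = 136.93 / 21
MTTR = 6.5205

6.5205


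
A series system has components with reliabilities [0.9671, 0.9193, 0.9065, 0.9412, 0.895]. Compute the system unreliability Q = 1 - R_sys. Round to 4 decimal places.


Components: [0.9671, 0.9193, 0.9065, 0.9412, 0.895]
After component 1: product = 0.9671
After component 2: product = 0.8891
After component 3: product = 0.8059
After component 4: product = 0.7585
After component 5: product = 0.6789
R_sys = 0.6789
Q = 1 - 0.6789 = 0.3211

0.3211


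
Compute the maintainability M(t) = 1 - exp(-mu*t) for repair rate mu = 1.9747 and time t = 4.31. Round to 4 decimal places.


mu = 1.9747, t = 4.31
mu * t = 1.9747 * 4.31 = 8.511
exp(-8.511) = 0.0002
M(t) = 1 - 0.0002
M(t) = 0.9998

0.9998


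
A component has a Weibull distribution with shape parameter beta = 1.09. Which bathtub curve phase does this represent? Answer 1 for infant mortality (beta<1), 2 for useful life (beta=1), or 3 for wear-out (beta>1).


beta = 1.09
Compare beta to 1:
beta < 1 => infant mortality (phase 1)
beta = 1 => useful life (phase 2)
beta > 1 => wear-out (phase 3)
Since beta = 1.09, this is wear-out (increasing failure rate)
Phase = 3

3


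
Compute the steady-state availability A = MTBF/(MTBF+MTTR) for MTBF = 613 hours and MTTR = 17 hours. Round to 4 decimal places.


MTBF = 613
MTTR = 17
MTBF + MTTR = 630
A = 613 / 630
A = 0.973

0.973


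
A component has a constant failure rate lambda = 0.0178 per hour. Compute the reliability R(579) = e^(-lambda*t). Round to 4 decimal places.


lambda = 0.0178
t = 579
lambda * t = 10.3062
R(t) = e^(-10.3062)
R(t) = 0.0

0.0


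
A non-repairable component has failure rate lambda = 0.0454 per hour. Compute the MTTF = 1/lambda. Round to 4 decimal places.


lambda = 0.0454
MTTF = 1 / 0.0454
MTTF = 22.0264

22.0264


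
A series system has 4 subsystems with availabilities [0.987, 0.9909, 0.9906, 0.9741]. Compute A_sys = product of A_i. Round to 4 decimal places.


Subsystems: [0.987, 0.9909, 0.9906, 0.9741]
After subsystem 1 (A=0.987): product = 0.987
After subsystem 2 (A=0.9909): product = 0.978
After subsystem 3 (A=0.9906): product = 0.9688
After subsystem 4 (A=0.9741): product = 0.9437
A_sys = 0.9437

0.9437


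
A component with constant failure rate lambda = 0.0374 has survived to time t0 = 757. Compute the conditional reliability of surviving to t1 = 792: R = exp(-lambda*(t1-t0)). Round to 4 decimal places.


lambda = 0.0374
t0 = 757, t1 = 792
t1 - t0 = 35
lambda * (t1-t0) = 0.0374 * 35 = 1.309
R = exp(-1.309)
R = 0.2701

0.2701


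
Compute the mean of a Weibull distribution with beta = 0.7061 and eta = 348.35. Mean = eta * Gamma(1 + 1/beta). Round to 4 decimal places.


beta = 0.7061, eta = 348.35
1/beta = 1.4162
1 + 1/beta = 2.4162
Gamma(2.4162) = 1.2555
Mean = 348.35 * 1.2555
Mean = 437.3489

437.3489


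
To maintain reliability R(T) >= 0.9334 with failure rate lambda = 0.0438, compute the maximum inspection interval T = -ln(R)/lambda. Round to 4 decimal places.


R_target = 0.9334
lambda = 0.0438
-ln(0.9334) = 0.0689
T = 0.0689 / 0.0438
T = 1.5735

1.5735


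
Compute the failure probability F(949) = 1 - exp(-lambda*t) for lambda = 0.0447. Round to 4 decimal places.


lambda = 0.0447, t = 949
lambda * t = 42.4203
exp(-42.4203) = 0.0
F(t) = 1 - 0.0
F(t) = 1.0

1.0


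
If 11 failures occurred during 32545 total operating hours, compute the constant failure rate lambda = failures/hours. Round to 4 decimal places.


failures = 11
total_hours = 32545
lambda = 11 / 32545
lambda = 0.0003

0.0003


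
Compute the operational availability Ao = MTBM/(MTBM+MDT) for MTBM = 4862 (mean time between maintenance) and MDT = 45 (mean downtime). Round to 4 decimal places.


MTBM = 4862
MDT = 45
MTBM + MDT = 4907
Ao = 4862 / 4907
Ao = 0.9908

0.9908


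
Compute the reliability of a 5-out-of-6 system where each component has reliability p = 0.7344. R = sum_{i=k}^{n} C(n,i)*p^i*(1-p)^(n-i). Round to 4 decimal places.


k = 5, n = 6, p = 0.7344
i=5: C(6,5)=6 * 0.7344^5 * 0.2656^1 = 0.3404
i=6: C(6,6)=1 * 0.7344^6 * 0.2656^0 = 0.1569
R = sum of terms = 0.4973

0.4973


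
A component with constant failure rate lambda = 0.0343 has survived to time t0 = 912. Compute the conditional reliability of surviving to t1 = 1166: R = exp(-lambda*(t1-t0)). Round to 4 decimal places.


lambda = 0.0343
t0 = 912, t1 = 1166
t1 - t0 = 254
lambda * (t1-t0) = 0.0343 * 254 = 8.7122
R = exp(-8.7122)
R = 0.0002

0.0002


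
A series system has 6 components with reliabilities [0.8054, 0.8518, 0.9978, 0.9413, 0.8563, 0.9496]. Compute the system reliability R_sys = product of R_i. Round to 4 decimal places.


Components: [0.8054, 0.8518, 0.9978, 0.9413, 0.8563, 0.9496]
After component 1 (R=0.8054): product = 0.8054
After component 2 (R=0.8518): product = 0.686
After component 3 (R=0.9978): product = 0.6845
After component 4 (R=0.9413): product = 0.6443
After component 5 (R=0.8563): product = 0.5518
After component 6 (R=0.9496): product = 0.5239
R_sys = 0.5239

0.5239


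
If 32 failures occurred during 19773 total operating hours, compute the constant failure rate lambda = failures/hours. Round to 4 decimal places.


failures = 32
total_hours = 19773
lambda = 32 / 19773
lambda = 0.0016

0.0016


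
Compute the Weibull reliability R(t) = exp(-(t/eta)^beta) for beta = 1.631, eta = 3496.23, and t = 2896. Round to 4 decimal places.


beta = 1.631, eta = 3496.23, t = 2896
t/eta = 2896 / 3496.23 = 0.8283
(t/eta)^beta = 0.8283^1.631 = 0.7355
R(t) = exp(-0.7355)
R(t) = 0.4793

0.4793


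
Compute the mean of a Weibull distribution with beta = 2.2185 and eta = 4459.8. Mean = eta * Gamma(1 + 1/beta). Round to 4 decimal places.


beta = 2.2185, eta = 4459.8
1/beta = 0.4508
1 + 1/beta = 1.4508
Gamma(1.4508) = 0.8857
Mean = 4459.8 * 0.8857
Mean = 3949.84

3949.84


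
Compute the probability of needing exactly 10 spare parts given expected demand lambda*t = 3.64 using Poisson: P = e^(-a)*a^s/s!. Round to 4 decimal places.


a = 3.64, s = 10
e^(-a) = e^(-3.64) = 0.0263
a^s = 3.64^10 = 408332.3955
s! = 3628800
P = 0.0263 * 408332.3955 / 3628800
P = 0.003

0.003


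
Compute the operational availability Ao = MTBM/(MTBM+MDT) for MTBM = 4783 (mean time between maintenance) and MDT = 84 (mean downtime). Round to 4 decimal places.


MTBM = 4783
MDT = 84
MTBM + MDT = 4867
Ao = 4783 / 4867
Ao = 0.9827

0.9827


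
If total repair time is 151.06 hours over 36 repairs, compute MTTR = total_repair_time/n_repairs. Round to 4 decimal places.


total_repair_time = 151.06
n_repairs = 36
MTTR = 151.06 / 36
MTTR = 4.1961

4.1961


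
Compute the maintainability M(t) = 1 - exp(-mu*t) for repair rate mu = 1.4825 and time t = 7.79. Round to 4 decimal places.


mu = 1.4825, t = 7.79
mu * t = 1.4825 * 7.79 = 11.5487
exp(-11.5487) = 0.0
M(t) = 1 - 0.0
M(t) = 1.0

1.0


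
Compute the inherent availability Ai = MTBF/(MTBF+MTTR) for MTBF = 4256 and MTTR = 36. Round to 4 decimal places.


MTBF = 4256
MTTR = 36
MTBF + MTTR = 4292
Ai = 4256 / 4292
Ai = 0.9916

0.9916


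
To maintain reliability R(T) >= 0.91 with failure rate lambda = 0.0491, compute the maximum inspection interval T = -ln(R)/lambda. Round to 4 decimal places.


R_target = 0.91
lambda = 0.0491
-ln(0.91) = 0.0943
T = 0.0943 / 0.0491
T = 1.9208

1.9208


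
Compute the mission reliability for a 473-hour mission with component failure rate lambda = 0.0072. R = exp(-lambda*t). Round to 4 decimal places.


lambda = 0.0072
mission_time = 473
lambda * t = 0.0072 * 473 = 3.4056
R = exp(-3.4056)
R = 0.0332

0.0332


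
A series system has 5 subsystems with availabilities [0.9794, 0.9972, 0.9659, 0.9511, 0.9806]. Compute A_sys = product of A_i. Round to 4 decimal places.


Subsystems: [0.9794, 0.9972, 0.9659, 0.9511, 0.9806]
After subsystem 1 (A=0.9794): product = 0.9794
After subsystem 2 (A=0.9972): product = 0.9767
After subsystem 3 (A=0.9659): product = 0.9434
After subsystem 4 (A=0.9511): product = 0.8972
After subsystem 5 (A=0.9806): product = 0.8798
A_sys = 0.8798

0.8798


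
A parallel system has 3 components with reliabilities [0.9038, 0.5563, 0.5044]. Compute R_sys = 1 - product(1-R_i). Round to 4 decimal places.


Components: [0.9038, 0.5563, 0.5044]
(1 - 0.9038) = 0.0962, running product = 0.0962
(1 - 0.5563) = 0.4437, running product = 0.0427
(1 - 0.5044) = 0.4956, running product = 0.0212
Product of (1-R_i) = 0.0212
R_sys = 1 - 0.0212 = 0.9788

0.9788


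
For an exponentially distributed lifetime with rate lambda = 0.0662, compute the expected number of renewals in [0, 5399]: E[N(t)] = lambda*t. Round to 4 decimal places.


lambda = 0.0662
t = 5399
E[N(t)] = lambda * t
E[N(t)] = 0.0662 * 5399
E[N(t)] = 357.4138

357.4138


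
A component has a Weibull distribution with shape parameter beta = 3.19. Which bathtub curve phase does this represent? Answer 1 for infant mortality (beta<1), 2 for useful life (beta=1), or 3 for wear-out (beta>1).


beta = 3.19
Compare beta to 1:
beta < 1 => infant mortality (phase 1)
beta = 1 => useful life (phase 2)
beta > 1 => wear-out (phase 3)
Since beta = 3.19, this is wear-out (increasing failure rate)
Phase = 3

3


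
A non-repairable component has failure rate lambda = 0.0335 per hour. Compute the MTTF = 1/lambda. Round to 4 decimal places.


lambda = 0.0335
MTTF = 1 / 0.0335
MTTF = 29.8507

29.8507


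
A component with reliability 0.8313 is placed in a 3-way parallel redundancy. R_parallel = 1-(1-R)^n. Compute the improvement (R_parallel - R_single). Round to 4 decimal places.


R_single = 0.8313, n = 3
1 - R_single = 0.1687
(1 - R_single)^n = 0.1687^3 = 0.0048
R_parallel = 1 - 0.0048 = 0.9952
Improvement = 0.9952 - 0.8313
Improvement = 0.1639

0.1639


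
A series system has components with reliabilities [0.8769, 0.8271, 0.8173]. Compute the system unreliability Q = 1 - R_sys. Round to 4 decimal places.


Components: [0.8769, 0.8271, 0.8173]
After component 1: product = 0.8769
After component 2: product = 0.7253
After component 3: product = 0.5928
R_sys = 0.5928
Q = 1 - 0.5928 = 0.4072

0.4072


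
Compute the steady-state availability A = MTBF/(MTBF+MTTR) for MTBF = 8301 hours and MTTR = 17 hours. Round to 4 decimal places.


MTBF = 8301
MTTR = 17
MTBF + MTTR = 8318
A = 8301 / 8318
A = 0.998

0.998


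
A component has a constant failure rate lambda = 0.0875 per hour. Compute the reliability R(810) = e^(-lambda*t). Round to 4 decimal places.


lambda = 0.0875
t = 810
lambda * t = 70.875
R(t) = e^(-70.875)
R(t) = 0.0

0.0


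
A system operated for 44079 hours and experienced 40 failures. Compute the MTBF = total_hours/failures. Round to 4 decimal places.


total_hours = 44079
failures = 40
MTBF = 44079 / 40
MTBF = 1101.975

1101.975


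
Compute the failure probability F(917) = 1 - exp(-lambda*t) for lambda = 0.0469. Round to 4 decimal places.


lambda = 0.0469, t = 917
lambda * t = 43.0073
exp(-43.0073) = 0.0
F(t) = 1 - 0.0
F(t) = 1.0

1.0


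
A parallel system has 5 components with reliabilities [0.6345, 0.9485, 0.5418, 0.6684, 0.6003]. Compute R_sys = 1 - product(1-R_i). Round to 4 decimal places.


Components: [0.6345, 0.9485, 0.5418, 0.6684, 0.6003]
(1 - 0.6345) = 0.3655, running product = 0.3655
(1 - 0.9485) = 0.0515, running product = 0.0188
(1 - 0.5418) = 0.4582, running product = 0.0086
(1 - 0.6684) = 0.3316, running product = 0.0029
(1 - 0.6003) = 0.3997, running product = 0.0011
Product of (1-R_i) = 0.0011
R_sys = 1 - 0.0011 = 0.9989

0.9989


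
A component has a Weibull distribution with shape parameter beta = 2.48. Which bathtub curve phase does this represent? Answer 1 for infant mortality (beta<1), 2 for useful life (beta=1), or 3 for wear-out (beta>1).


beta = 2.48
Compare beta to 1:
beta < 1 => infant mortality (phase 1)
beta = 1 => useful life (phase 2)
beta > 1 => wear-out (phase 3)
Since beta = 2.48, this is wear-out (increasing failure rate)
Phase = 3

3


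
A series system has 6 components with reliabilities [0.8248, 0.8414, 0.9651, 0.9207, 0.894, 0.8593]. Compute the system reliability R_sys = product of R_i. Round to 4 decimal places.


Components: [0.8248, 0.8414, 0.9651, 0.9207, 0.894, 0.8593]
After component 1 (R=0.8248): product = 0.8248
After component 2 (R=0.8414): product = 0.694
After component 3 (R=0.9651): product = 0.6698
After component 4 (R=0.9207): product = 0.6167
After component 5 (R=0.894): product = 0.5513
After component 6 (R=0.8593): product = 0.4737
R_sys = 0.4737

0.4737


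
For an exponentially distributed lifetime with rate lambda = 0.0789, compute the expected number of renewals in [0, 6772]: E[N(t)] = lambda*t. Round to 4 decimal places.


lambda = 0.0789
t = 6772
E[N(t)] = lambda * t
E[N(t)] = 0.0789 * 6772
E[N(t)] = 534.3108

534.3108


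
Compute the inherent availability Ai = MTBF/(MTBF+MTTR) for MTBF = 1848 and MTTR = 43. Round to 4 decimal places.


MTBF = 1848
MTTR = 43
MTBF + MTTR = 1891
Ai = 1848 / 1891
Ai = 0.9773

0.9773


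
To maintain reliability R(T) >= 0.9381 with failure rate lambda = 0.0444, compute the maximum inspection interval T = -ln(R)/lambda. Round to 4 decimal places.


R_target = 0.9381
lambda = 0.0444
-ln(0.9381) = 0.0639
T = 0.0639 / 0.0444
T = 1.4392

1.4392


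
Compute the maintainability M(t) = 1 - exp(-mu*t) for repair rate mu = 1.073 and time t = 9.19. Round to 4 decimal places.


mu = 1.073, t = 9.19
mu * t = 1.073 * 9.19 = 9.8609
exp(-9.8609) = 0.0001
M(t) = 1 - 0.0001
M(t) = 0.9999

0.9999


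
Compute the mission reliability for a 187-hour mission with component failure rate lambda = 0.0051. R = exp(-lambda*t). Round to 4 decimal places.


lambda = 0.0051
mission_time = 187
lambda * t = 0.0051 * 187 = 0.9537
R = exp(-0.9537)
R = 0.3853

0.3853


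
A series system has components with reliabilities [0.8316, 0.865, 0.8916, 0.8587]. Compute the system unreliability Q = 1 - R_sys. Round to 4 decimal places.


Components: [0.8316, 0.865, 0.8916, 0.8587]
After component 1: product = 0.8316
After component 2: product = 0.7193
After component 3: product = 0.6414
After component 4: product = 0.5507
R_sys = 0.5507
Q = 1 - 0.5507 = 0.4493

0.4493


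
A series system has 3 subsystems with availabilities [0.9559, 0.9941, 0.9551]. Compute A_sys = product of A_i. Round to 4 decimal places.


Subsystems: [0.9559, 0.9941, 0.9551]
After subsystem 1 (A=0.9559): product = 0.9559
After subsystem 2 (A=0.9941): product = 0.9503
After subsystem 3 (A=0.9551): product = 0.9076
A_sys = 0.9076

0.9076


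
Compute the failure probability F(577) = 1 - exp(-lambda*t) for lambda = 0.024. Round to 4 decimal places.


lambda = 0.024, t = 577
lambda * t = 13.848
exp(-13.848) = 0.0
F(t) = 1 - 0.0
F(t) = 1.0

1.0


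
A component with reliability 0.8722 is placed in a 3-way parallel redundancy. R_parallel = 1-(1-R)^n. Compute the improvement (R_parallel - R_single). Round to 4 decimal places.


R_single = 0.8722, n = 3
1 - R_single = 0.1278
(1 - R_single)^n = 0.1278^3 = 0.0021
R_parallel = 1 - 0.0021 = 0.9979
Improvement = 0.9979 - 0.8722
Improvement = 0.1257

0.1257


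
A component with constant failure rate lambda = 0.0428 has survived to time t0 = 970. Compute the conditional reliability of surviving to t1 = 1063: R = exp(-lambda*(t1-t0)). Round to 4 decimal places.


lambda = 0.0428
t0 = 970, t1 = 1063
t1 - t0 = 93
lambda * (t1-t0) = 0.0428 * 93 = 3.9804
R = exp(-3.9804)
R = 0.0187

0.0187


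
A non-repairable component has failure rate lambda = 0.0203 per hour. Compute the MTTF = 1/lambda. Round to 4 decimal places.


lambda = 0.0203
MTTF = 1 / 0.0203
MTTF = 49.2611

49.2611


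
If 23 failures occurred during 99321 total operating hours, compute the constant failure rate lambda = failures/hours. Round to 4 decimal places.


failures = 23
total_hours = 99321
lambda = 23 / 99321
lambda = 0.0002

0.0002


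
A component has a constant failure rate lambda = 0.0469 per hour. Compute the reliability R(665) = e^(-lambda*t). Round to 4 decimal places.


lambda = 0.0469
t = 665
lambda * t = 31.1885
R(t) = e^(-31.1885)
R(t) = 0.0

0.0


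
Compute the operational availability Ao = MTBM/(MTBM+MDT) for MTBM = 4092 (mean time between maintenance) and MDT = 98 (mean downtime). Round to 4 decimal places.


MTBM = 4092
MDT = 98
MTBM + MDT = 4190
Ao = 4092 / 4190
Ao = 0.9766

0.9766


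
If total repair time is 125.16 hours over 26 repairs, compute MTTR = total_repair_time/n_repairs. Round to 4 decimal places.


total_repair_time = 125.16
n_repairs = 26
MTTR = 125.16 / 26
MTTR = 4.8138

4.8138


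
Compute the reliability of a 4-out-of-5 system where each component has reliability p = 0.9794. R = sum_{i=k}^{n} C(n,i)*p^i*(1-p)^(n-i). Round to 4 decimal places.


k = 4, n = 5, p = 0.9794
i=4: C(5,4)=5 * 0.9794^4 * 0.0206^1 = 0.0948
i=5: C(5,5)=1 * 0.9794^5 * 0.0206^0 = 0.9012
R = sum of terms = 0.9959

0.9959


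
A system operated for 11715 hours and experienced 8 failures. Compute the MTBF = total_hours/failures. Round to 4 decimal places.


total_hours = 11715
failures = 8
MTBF = 11715 / 8
MTBF = 1464.375

1464.375


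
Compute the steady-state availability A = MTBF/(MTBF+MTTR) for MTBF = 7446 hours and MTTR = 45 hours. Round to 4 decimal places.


MTBF = 7446
MTTR = 45
MTBF + MTTR = 7491
A = 7446 / 7491
A = 0.994

0.994


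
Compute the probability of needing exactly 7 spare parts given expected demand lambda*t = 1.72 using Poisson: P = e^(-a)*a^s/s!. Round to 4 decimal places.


a = 1.72, s = 7
e^(-a) = e^(-1.72) = 0.1791
a^s = 1.72^7 = 44.5348
s! = 5040
P = 0.1791 * 44.5348 / 5040
P = 0.0016

0.0016


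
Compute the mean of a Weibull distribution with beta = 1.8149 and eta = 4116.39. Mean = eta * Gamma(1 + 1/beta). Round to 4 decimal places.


beta = 1.8149, eta = 4116.39
1/beta = 0.551
1 + 1/beta = 1.551
Gamma(1.551) = 0.8889
Mean = 4116.39 * 0.8889
Mean = 3659.2296

3659.2296


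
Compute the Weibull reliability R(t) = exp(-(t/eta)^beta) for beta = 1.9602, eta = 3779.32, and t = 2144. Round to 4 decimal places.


beta = 1.9602, eta = 3779.32, t = 2144
t/eta = 2144 / 3779.32 = 0.5673
(t/eta)^beta = 0.5673^1.9602 = 0.3292
R(t) = exp(-0.3292)
R(t) = 0.7195

0.7195


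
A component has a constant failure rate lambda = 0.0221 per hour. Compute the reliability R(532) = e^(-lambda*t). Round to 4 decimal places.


lambda = 0.0221
t = 532
lambda * t = 11.7572
R(t) = e^(-11.7572)
R(t) = 0.0

0.0


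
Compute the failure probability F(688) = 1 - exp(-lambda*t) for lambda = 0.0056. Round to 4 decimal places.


lambda = 0.0056, t = 688
lambda * t = 3.8528
exp(-3.8528) = 0.0212
F(t) = 1 - 0.0212
F(t) = 0.9788

0.9788


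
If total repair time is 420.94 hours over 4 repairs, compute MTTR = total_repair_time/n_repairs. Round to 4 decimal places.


total_repair_time = 420.94
n_repairs = 4
MTTR = 420.94 / 4
MTTR = 105.235

105.235


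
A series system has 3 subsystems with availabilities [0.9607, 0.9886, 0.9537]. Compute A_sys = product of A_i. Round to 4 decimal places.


Subsystems: [0.9607, 0.9886, 0.9537]
After subsystem 1 (A=0.9607): product = 0.9607
After subsystem 2 (A=0.9886): product = 0.9497
After subsystem 3 (A=0.9537): product = 0.9058
A_sys = 0.9058

0.9058


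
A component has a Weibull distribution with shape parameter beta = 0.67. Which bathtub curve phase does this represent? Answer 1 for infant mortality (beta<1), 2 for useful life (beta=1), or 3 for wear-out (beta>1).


beta = 0.67
Compare beta to 1:
beta < 1 => infant mortality (phase 1)
beta = 1 => useful life (phase 2)
beta > 1 => wear-out (phase 3)
Since beta = 0.67, this is infant mortality (decreasing failure rate)
Phase = 1

1


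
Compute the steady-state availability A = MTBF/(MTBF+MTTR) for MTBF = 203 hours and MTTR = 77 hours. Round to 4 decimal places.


MTBF = 203
MTTR = 77
MTBF + MTTR = 280
A = 203 / 280
A = 0.725

0.725


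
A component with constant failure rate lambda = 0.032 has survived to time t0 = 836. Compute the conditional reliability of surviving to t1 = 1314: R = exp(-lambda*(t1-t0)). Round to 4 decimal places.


lambda = 0.032
t0 = 836, t1 = 1314
t1 - t0 = 478
lambda * (t1-t0) = 0.032 * 478 = 15.296
R = exp(-15.296)
R = 0.0

0.0


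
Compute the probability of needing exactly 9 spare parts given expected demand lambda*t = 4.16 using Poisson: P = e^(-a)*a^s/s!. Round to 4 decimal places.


a = 4.16, s = 9
e^(-a) = e^(-4.16) = 0.0156
a^s = 4.16^9 = 373112.6518
s! = 362880
P = 0.0156 * 373112.6518 / 362880
P = 0.016

0.016


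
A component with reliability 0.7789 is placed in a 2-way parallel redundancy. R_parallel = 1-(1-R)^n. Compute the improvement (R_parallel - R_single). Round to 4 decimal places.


R_single = 0.7789, n = 2
1 - R_single = 0.2211
(1 - R_single)^n = 0.2211^2 = 0.0489
R_parallel = 1 - 0.0489 = 0.9511
Improvement = 0.9511 - 0.7789
Improvement = 0.1722

0.1722


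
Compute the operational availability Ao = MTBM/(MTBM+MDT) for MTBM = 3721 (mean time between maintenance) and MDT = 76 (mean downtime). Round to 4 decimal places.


MTBM = 3721
MDT = 76
MTBM + MDT = 3797
Ao = 3721 / 3797
Ao = 0.98

0.98


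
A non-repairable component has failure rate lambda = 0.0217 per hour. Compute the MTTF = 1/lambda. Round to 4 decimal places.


lambda = 0.0217
MTTF = 1 / 0.0217
MTTF = 46.0829

46.0829


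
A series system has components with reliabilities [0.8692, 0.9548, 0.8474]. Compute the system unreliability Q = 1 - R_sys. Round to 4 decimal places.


Components: [0.8692, 0.9548, 0.8474]
After component 1: product = 0.8692
After component 2: product = 0.8299
After component 3: product = 0.7033
R_sys = 0.7033
Q = 1 - 0.7033 = 0.2967

0.2967


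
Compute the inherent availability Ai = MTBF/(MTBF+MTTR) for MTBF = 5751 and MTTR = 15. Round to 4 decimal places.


MTBF = 5751
MTTR = 15
MTBF + MTTR = 5766
Ai = 5751 / 5766
Ai = 0.9974

0.9974


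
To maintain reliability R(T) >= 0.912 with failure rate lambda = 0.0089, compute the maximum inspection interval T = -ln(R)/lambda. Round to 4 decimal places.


R_target = 0.912
lambda = 0.0089
-ln(0.912) = 0.0921
T = 0.0921 / 0.0089
T = 10.35

10.35


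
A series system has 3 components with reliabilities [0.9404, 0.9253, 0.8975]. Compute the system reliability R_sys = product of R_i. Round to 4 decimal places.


Components: [0.9404, 0.9253, 0.8975]
After component 1 (R=0.9404): product = 0.9404
After component 2 (R=0.9253): product = 0.8702
After component 3 (R=0.8975): product = 0.781
R_sys = 0.781

0.781


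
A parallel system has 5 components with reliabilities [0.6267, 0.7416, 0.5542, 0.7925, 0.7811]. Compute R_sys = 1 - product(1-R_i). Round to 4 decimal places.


Components: [0.6267, 0.7416, 0.5542, 0.7925, 0.7811]
(1 - 0.6267) = 0.3733, running product = 0.3733
(1 - 0.7416) = 0.2584, running product = 0.0965
(1 - 0.5542) = 0.4458, running product = 0.043
(1 - 0.7925) = 0.2075, running product = 0.0089
(1 - 0.7811) = 0.2189, running product = 0.002
Product of (1-R_i) = 0.002
R_sys = 1 - 0.002 = 0.998

0.998
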